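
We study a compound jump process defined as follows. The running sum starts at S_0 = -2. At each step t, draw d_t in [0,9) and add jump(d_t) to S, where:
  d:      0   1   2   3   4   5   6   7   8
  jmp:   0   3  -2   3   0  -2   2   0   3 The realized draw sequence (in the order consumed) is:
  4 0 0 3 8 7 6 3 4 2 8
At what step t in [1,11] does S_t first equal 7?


t=0: S=-2, d=4, jump=0, S_1=-2
t=1: S=-2, d=0, jump=0, S_2=-2
t=2: S=-2, d=0, jump=0, S_3=-2
t=3: S=-2, d=3, jump=3, S_4=1
t=4: S=1, d=8, jump=3, S_5=4
t=5: S=4, d=7, jump=0, S_6=4
t=6: S=4, d=6, jump=2, S_7=6
t=7: S=6, d=3, jump=3, S_8=9
t=8: S=9, d=4, jump=0, S_9=9
t=9: S=9, d=2, jump=-2, S_10=7
t=10: S=7, d=8, jump=3, S_11=10

10


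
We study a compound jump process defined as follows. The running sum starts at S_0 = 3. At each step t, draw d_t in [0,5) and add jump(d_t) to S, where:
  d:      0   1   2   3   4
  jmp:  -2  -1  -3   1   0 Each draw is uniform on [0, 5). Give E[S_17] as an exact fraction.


Outcome values over d=0..4: [-2, -1, -3, 1, 0]
Σy = -5, Σy² = 15, M = 5
μ = -5/5 = -1,  σ² = 15/5 − (-1)² = 2
E[S_17] = 3 + 17·(-1) = -14

-14


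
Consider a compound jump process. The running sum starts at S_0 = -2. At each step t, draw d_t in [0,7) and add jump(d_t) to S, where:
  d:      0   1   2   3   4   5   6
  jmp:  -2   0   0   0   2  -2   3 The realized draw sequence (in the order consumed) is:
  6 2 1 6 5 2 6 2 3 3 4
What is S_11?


7

t=0: S=-2, d=6, jump=3, S_1=1
t=1: S=1, d=2, jump=0, S_2=1
t=2: S=1, d=1, jump=0, S_3=1
t=3: S=1, d=6, jump=3, S_4=4
t=4: S=4, d=5, jump=-2, S_5=2
t=5: S=2, d=2, jump=0, S_6=2
t=6: S=2, d=6, jump=3, S_7=5
t=7: S=5, d=2, jump=0, S_8=5
t=8: S=5, d=3, jump=0, S_9=5
t=9: S=5, d=3, jump=0, S_10=5
t=10: S=5, d=4, jump=2, S_11=7


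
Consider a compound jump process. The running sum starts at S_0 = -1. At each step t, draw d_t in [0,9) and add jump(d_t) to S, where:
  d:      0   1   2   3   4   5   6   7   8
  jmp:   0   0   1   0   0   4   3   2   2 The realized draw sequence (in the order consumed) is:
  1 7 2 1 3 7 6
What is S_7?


7

t=0: S=-1, d=1, jump=0, S_1=-1
t=1: S=-1, d=7, jump=2, S_2=1
t=2: S=1, d=2, jump=1, S_3=2
t=3: S=2, d=1, jump=0, S_4=2
t=4: S=2, d=3, jump=0, S_5=2
t=5: S=2, d=7, jump=2, S_6=4
t=6: S=4, d=6, jump=3, S_7=7


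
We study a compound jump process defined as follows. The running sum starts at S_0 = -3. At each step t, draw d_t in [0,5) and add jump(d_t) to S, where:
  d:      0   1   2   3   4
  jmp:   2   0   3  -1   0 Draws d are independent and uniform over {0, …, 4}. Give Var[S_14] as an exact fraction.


756/25

Outcome values over d=0..4: [2, 0, 3, -1, 0]
Σy = 4, Σy² = 14, M = 5
μ = 4/5 = 4/5,  σ² = 14/5 − (4/5)² = 54/25
Independent increments: Var[S_14] = 14·σ² = 14·(54/25) = 756/25


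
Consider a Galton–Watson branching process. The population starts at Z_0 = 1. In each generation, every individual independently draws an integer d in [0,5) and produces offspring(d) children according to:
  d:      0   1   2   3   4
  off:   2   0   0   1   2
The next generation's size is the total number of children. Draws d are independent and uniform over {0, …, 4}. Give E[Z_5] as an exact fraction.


Outcome values over d=0..4: [2, 0, 0, 1, 2]
Σy = 5, Σy² = 9, M = 5
μ = 5/5 = 1,  σ² = 9/5 − (1)² = 4/5
E[Z_0] = 1
E[Z_1] = 1·E[Z_0] = 1
E[Z_2] = 1·E[Z_1] = 1
E[Z_3] = 1·E[Z_2] = 1
E[Z_4] = 1·E[Z_3] = 1
E[Z_5] = 1·E[Z_4] = 1

1


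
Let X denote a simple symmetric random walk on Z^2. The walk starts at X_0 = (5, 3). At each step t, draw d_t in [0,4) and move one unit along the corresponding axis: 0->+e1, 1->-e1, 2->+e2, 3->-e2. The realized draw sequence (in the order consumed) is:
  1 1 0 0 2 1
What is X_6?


t=0: X=(5, 3), d=1 → -e1, X_1=(4, 3)
t=1: X=(4, 3), d=1 → -e1, X_2=(3, 3)
t=2: X=(3, 3), d=0 → +e1, X_3=(4, 3)
t=3: X=(4, 3), d=0 → +e1, X_4=(5, 3)
t=4: X=(5, 3), d=2 → +e2, X_5=(5, 4)
t=5: X=(5, 4), d=1 → -e1, X_6=(4, 4)

(4, 4)


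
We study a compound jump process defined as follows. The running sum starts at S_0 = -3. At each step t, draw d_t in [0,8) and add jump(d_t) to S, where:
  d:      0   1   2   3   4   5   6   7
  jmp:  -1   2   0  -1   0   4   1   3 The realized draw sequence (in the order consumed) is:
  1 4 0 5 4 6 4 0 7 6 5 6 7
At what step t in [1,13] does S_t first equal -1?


1

t=0: S=-3, d=1, jump=2, S_1=-1
t=1: S=-1, d=4, jump=0, S_2=-1
t=2: S=-1, d=0, jump=-1, S_3=-2
t=3: S=-2, d=5, jump=4, S_4=2
t=4: S=2, d=4, jump=0, S_5=2
t=5: S=2, d=6, jump=1, S_6=3
t=6: S=3, d=4, jump=0, S_7=3
t=7: S=3, d=0, jump=-1, S_8=2
t=8: S=2, d=7, jump=3, S_9=5
t=9: S=5, d=6, jump=1, S_10=6
t=10: S=6, d=5, jump=4, S_11=10
t=11: S=10, d=6, jump=1, S_12=11
t=12: S=11, d=7, jump=3, S_13=14


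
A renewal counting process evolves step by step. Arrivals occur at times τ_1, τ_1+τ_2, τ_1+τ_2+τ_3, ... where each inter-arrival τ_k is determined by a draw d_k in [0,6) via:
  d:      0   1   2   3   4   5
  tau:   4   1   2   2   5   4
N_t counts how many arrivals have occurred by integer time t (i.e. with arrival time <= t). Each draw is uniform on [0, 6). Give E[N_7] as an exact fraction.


Inter-arrival values over d=0..5: [4, 1, 2, 2, 5, 4]
Each d has probability 1/6, so the pmf of τ is: f(1) = 1/6, f(2) = 1/3, f(4) = 1/3, f(5) = 1/6
Renewal equation for m(n) = E[N_n]: condition on τ_1 = k (if k <= n, one arrival plus a fresh copy on the remaining n−k steps): m(n) = F(n) + Σ_{k<=n} f(k)·m(n−k), where F(n) = P(τ <= n) and m(0) = 0
m(1) = F(1) = 1/6
m(2) = F(2) + f(1)·m(1) = 1/2 + 1/6·1/6 = 19/36
m(3) = F(3) + f(1)·m(2) + f(2)·m(1) = 1/2 + 1/6·19/36 + 1/3·1/6 = 139/216
m(4) = F(4) + f(1)·m(3) + f(2)·m(2) = 5/6 + 1/6·139/216 + 1/3·19/36 = 1447/1296
m(5) = F(5) + f(1)·m(4) + f(2)·m(3) + f(4)·m(1) = 1 + 1/6·1447/1296 + 1/3·139/216 + 1/3·1/6 = 11323/7776
m(6) = F(6) + f(1)·m(5) + f(2)·m(4) + f(4)·m(2) + f(5)·m(1) = 1 + 1/6·11323/7776 + 1/3·1447/1296 + 1/3·19/36 + 1/6·1/6 = 84847/46656
m(7) = F(7) + f(1)·m(6) + f(2)·m(5) + f(4)·m(3) + f(5)·m(2) = 1 + 1/6·84847/46656 + 1/3·11323/7776 + 1/3·139/216 + 1/6·19/36 = 585331/279936
E[N_7] = m(7) = 585331/279936

585331/279936


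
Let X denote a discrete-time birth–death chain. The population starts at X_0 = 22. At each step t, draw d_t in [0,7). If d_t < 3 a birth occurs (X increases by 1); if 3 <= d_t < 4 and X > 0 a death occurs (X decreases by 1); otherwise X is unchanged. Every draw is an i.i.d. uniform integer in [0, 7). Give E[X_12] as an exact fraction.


178/7

X can drop by at most 1 per step and X_0 = 22 > T = 12, so X_t >= 22 − t >= 10 > 0 for every t <= 12: the floor at 0 (the 'and X > 0' condition) never binds. Hence X_12 = X_0 + Σ_{t<12} Y_t with i.i.d. increments Y_t = y(d_t) ∈ {+1, −1, 0}.
Outcome values over d=0..6: [1, 1, 1, -1, 0, 0, 0]
Σy = 2, Σy² = 4, M = 7
μ = 2/7 = 2/7,  σ² = 4/7 − (2/7)² = 24/49
E[X_12] = 22 + 12·(2/7) = 178/7


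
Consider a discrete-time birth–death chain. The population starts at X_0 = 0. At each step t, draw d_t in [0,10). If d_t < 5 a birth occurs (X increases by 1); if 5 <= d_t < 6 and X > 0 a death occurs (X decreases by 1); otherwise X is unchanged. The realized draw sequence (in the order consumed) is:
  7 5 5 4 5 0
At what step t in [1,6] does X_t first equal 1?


t=0: X=0, d=7 → hold, X_1=0
t=1: X=0, d=5 → hold, X_2=0
t=2: X=0, d=5 → hold, X_3=0
t=3: X=0, d=4 → birth, X_4=1
t=4: X=1, d=5 → death, X_5=0
t=5: X=0, d=0 → birth, X_6=1

4


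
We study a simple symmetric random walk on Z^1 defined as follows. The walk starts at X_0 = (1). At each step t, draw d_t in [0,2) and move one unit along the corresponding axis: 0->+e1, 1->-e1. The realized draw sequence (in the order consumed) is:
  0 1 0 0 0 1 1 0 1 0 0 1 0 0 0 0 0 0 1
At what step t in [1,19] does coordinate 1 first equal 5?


14

t=0: X=(1), d=0 → +e1, X_1=(2)
t=1: X=(2), d=1 → -e1, X_2=(1)
t=2: X=(1), d=0 → +e1, X_3=(2)
t=3: X=(2), d=0 → +e1, X_4=(3)
t=4: X=(3), d=0 → +e1, X_5=(4)
t=5: X=(4), d=1 → -e1, X_6=(3)
t=6: X=(3), d=1 → -e1, X_7=(2)
t=7: X=(2), d=0 → +e1, X_8=(3)
t=8: X=(3), d=1 → -e1, X_9=(2)
t=9: X=(2), d=0 → +e1, X_10=(3)
t=10: X=(3), d=0 → +e1, X_11=(4)
t=11: X=(4), d=1 → -e1, X_12=(3)
t=12: X=(3), d=0 → +e1, X_13=(4)
t=13: X=(4), d=0 → +e1, X_14=(5)
t=14: X=(5), d=0 → +e1, X_15=(6)
t=15: X=(6), d=0 → +e1, X_16=(7)
t=16: X=(7), d=0 → +e1, X_17=(8)
t=17: X=(8), d=0 → +e1, X_18=(9)
t=18: X=(9), d=1 → -e1, X_19=(8)


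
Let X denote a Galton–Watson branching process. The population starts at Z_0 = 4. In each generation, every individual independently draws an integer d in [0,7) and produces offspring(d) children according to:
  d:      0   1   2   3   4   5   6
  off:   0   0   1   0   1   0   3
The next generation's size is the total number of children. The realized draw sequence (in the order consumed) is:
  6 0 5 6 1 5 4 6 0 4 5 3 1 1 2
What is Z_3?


1

gen 0: Z_0=4, draws=[6, 0, 5, 6], offspring=[3, 0, 0, 3], Z_1=6
gen 1: Z_1=6, draws=[1, 5, 4, 6, 0, 4], offspring=[0, 0, 1, 3, 0, 1], Z_2=5
gen 2: Z_2=5, draws=[5, 3, 1, 1, 2], offspring=[0, 0, 0, 0, 1], Z_3=1


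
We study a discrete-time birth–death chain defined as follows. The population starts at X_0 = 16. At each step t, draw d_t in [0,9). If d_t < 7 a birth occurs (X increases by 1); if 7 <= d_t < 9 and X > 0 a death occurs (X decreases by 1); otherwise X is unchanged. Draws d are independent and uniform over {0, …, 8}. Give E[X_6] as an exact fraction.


58/3

X can drop by at most 1 per step and X_0 = 16 > T = 6, so X_t >= 16 − t >= 10 > 0 for every t <= 6: the floor at 0 (the 'and X > 0' condition) never binds. Hence X_6 = X_0 + Σ_{t<6} Y_t with i.i.d. increments Y_t = y(d_t) ∈ {+1, −1, 0}.
Outcome values over d=0..8: [1, 1, 1, 1, 1, 1, 1, -1, -1]
Σy = 5, Σy² = 9, M = 9
μ = 5/9 = 5/9,  σ² = 9/9 − (5/9)² = 56/81
E[X_6] = 16 + 6·(5/9) = 58/3


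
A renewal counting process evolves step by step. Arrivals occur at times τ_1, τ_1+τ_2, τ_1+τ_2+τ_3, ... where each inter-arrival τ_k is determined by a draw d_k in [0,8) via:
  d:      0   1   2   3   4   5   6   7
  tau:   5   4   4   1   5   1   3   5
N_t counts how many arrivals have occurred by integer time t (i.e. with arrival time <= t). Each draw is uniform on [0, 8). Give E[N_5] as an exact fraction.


Inter-arrival values over d=0..7: [5, 4, 4, 1, 5, 1, 3, 5]
Each d has probability 1/8, so the pmf of τ is: f(1) = 1/4, f(3) = 1/8, f(4) = 1/4, f(5) = 3/8
Renewal equation for m(n) = E[N_n]: condition on τ_1 = k (if k <= n, one arrival plus a fresh copy on the remaining n−k steps): m(n) = F(n) + Σ_{k<=n} f(k)·m(n−k), where F(n) = P(τ <= n) and m(0) = 0
m(1) = F(1) = 1/4
m(2) = F(2) + f(1)·m(1) = 1/4 + 1/4·1/4 = 5/16
m(3) = F(3) + f(1)·m(2) = 3/8 + 1/4·5/16 = 29/64
m(4) = F(4) + f(1)·m(3) + f(3)·m(1) = 5/8 + 1/4·29/64 + 1/8·1/4 = 197/256
m(5) = F(5) + f(1)·m(4) + f(3)·m(2) + f(4)·m(1) = 1 + 1/4·197/256 + 1/8·5/16 + 1/4·1/4 = 1325/1024
E[N_5] = m(5) = 1325/1024

1325/1024


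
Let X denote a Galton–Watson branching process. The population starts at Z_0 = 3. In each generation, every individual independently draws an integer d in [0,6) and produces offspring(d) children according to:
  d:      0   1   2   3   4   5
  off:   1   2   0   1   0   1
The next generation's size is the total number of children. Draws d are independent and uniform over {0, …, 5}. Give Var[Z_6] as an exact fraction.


Outcome values over d=0..5: [1, 2, 0, 1, 0, 1]
Σy = 5, Σy² = 7, M = 6
μ = 5/6 = 5/6,  σ² = 7/6 − (5/6)² = 17/36
V_0 = 0, E_0 = 3
V_1 = 17/36·E_0 + (5/6)²·V_0 = 17/12;  E_1 = 5/2
V_2 = 17/36·E_1 + (5/6)²·V_1 = 935/432;  E_2 = 25/12
V_3 = 17/36·E_2 + (5/6)²·V_2 = 38675/15552;  E_3 = 125/72
V_4 = 17/36·E_3 + (5/6)²·V_3 = 1425875/559872;  E_4 = 625/432
V_5 = 17/36·E_4 + (5/6)²·V_4 = 49416875/20155392;  E_5 = 3125/2592
V_6 = 17/36·E_5 + (5/6)²·V_5 = 1648521875/725594112;  E_6 = 15625/15552

1648521875/725594112


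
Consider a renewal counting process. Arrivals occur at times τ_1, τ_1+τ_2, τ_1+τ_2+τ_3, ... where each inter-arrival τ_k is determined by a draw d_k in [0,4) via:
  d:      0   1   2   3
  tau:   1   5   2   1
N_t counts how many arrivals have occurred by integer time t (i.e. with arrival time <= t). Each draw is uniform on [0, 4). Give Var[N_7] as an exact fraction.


Inter-arrival values over d=0..3: [1, 5, 2, 1]
Each d has probability 1/4, so the pmf of τ is: f(1) = 1/2, f(2) = 1/4, f(5) = 1/4
Let p_n(j) = P(N_n = j), with p_0 = [1]. Condition on τ_1: p_n(0) = P(τ > n), and for j >= 1, p_n(j) = Σ_{k<=n} f(k)·p_{n−k}(j−1)
p_1 = [1/2, 1/2]  (j = 0..1)
p_2 = [1/4, 1/2, 1/4]  (j = 0..2)
p_3 = [1/4, 1/4, 3/8, 1/8]  (j = 0..3)
p_4 = [1/4, 3/16, 1/4, 1/4, 1/16]  (j = 0..4)
p_5 = [0, 7/16, 5/32, 7/32, 5/32, 1/32]  (j = 0..5)
p_6 = [0, 3/16, 25/64, 9/64, 11/64, 3/32, 1/64]  (j = 0..6)
p_7 = [0, 1/16, 21/64, 19/64, 1/8, 1/8, 7/128, 1/128]  (j = 0..7)
E[N_7] = Σ j·p_7(j) = 399/128;  E[N_7²] = Σ j²·p_7(j) = 1475/128
Var[N_7] = 1475/128 − (399/128)² = 29599/16384

29599/16384


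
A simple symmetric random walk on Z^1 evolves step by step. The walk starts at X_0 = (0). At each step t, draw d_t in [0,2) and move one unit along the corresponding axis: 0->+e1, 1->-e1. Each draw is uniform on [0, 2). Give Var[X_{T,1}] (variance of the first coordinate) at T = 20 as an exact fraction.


20

Outcome values over d=0..1: [1, -1]
Σy = 0, Σy² = 2, M = 2
μ = 0/2 = 0,  σ² = 2/2 − (0)² = 1
Independent increments: Var[X_20] = 20·σ² = 20·(1) = 20


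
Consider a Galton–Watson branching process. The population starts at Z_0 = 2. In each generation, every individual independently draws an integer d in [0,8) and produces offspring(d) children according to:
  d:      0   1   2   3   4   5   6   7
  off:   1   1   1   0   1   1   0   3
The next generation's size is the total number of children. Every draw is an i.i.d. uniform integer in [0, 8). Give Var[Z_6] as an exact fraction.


9

Outcome values over d=0..7: [1, 1, 1, 0, 1, 1, 0, 3]
Σy = 8, Σy² = 14, M = 8
μ = 8/8 = 1,  σ² = 14/8 − (1)² = 3/4
V_0 = 0, E_0 = 2
V_1 = 3/4·E_0 + (1)²·V_0 = 3/2;  E_1 = 2
V_2 = 3/4·E_1 + (1)²·V_1 = 3;  E_2 = 2
V_3 = 3/4·E_2 + (1)²·V_2 = 9/2;  E_3 = 2
V_4 = 3/4·E_3 + (1)²·V_3 = 6;  E_4 = 2
V_5 = 3/4·E_4 + (1)²·V_4 = 15/2;  E_5 = 2
V_6 = 3/4·E_5 + (1)²·V_5 = 9;  E_6 = 2


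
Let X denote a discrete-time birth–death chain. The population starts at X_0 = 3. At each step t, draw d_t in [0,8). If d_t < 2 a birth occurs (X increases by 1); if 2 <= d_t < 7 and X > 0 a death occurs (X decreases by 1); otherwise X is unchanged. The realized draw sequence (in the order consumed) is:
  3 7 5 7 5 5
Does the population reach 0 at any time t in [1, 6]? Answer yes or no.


yes

t=0: X=3, d=3 → death, X_1=2
t=1: X=2, d=7 → hold, X_2=2
t=2: X=2, d=5 → death, X_3=1
t=3: X=1, d=7 → hold, X_4=1
t=4: X=1, d=5 → death, X_5=0
t=5: X=0, d=5 → hold, X_6=0


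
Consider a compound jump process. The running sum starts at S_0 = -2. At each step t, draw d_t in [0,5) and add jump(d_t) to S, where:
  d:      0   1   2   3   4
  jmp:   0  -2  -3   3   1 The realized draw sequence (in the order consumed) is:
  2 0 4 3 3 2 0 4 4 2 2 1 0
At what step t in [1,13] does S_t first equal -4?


3

t=0: S=-2, d=2, jump=-3, S_1=-5
t=1: S=-5, d=0, jump=0, S_2=-5
t=2: S=-5, d=4, jump=1, S_3=-4
t=3: S=-4, d=3, jump=3, S_4=-1
t=4: S=-1, d=3, jump=3, S_5=2
t=5: S=2, d=2, jump=-3, S_6=-1
t=6: S=-1, d=0, jump=0, S_7=-1
t=7: S=-1, d=4, jump=1, S_8=0
t=8: S=0, d=4, jump=1, S_9=1
t=9: S=1, d=2, jump=-3, S_10=-2
t=10: S=-2, d=2, jump=-3, S_11=-5
t=11: S=-5, d=1, jump=-2, S_12=-7
t=12: S=-7, d=0, jump=0, S_13=-7


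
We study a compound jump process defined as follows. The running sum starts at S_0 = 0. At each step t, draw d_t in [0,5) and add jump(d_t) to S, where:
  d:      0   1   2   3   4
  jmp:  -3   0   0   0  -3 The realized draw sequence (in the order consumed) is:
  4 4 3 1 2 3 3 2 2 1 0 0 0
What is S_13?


t=0: S=0, d=4, jump=-3, S_1=-3
t=1: S=-3, d=4, jump=-3, S_2=-6
t=2: S=-6, d=3, jump=0, S_3=-6
t=3: S=-6, d=1, jump=0, S_4=-6
t=4: S=-6, d=2, jump=0, S_5=-6
t=5: S=-6, d=3, jump=0, S_6=-6
t=6: S=-6, d=3, jump=0, S_7=-6
t=7: S=-6, d=2, jump=0, S_8=-6
t=8: S=-6, d=2, jump=0, S_9=-6
t=9: S=-6, d=1, jump=0, S_10=-6
t=10: S=-6, d=0, jump=-3, S_11=-9
t=11: S=-9, d=0, jump=-3, S_12=-12
t=12: S=-12, d=0, jump=-3, S_13=-15

-15


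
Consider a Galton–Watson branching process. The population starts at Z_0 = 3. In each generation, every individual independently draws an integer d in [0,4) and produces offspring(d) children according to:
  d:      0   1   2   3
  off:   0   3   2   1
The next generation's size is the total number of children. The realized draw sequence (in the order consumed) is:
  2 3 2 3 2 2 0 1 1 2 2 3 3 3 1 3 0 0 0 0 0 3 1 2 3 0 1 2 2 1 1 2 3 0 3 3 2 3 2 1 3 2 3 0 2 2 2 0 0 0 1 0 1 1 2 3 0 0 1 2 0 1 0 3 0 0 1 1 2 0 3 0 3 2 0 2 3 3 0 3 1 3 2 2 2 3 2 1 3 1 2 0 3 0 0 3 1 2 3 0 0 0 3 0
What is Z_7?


gen 0: Z_0=3, draws=[2, 3, 2], offspring=[2, 1, 2], Z_1=5
gen 1: Z_1=5, draws=[3, 2, 2, 0, 1], offspring=[1, 2, 2, 0, 3], Z_2=8
gen 2: Z_2=8, draws=[1, 2, 2, 3, 3, 3, 1, 3], offspring=[3, 2, 2, 1, 1, 1, 3, 1], Z_3=14
gen 3: Z_3=14, draws=[0, 0, 0, 0, 0, 3, 1, 2, 3, 0, 1, 2, 2, 1], offspring=[0, 0, 0, 0, 0, 1, 3, 2, 1, 0, 3, 2, 2, 3], Z_4=17
gen 4: Z_4=17, draws=[1, 2, 3, 0, 3, 3, 2, 3, 2, 1, 3, 2, 3, 0, 2, 2, 2], offspring=[3, 2, 1, 0, 1, 1, 2, 1, 2, 3, 1, 2, 1, 0, 2, 2, 2], Z_5=26
gen 5: Z_5=26, draws=[0, 0, 0, 1, 0, 1, 1, 2, 3, 0, 0, 1, 2, 0, 1, 0, 3, 0, 0, 1, 1, 2, 0, 3, 0, 3], offspring=[0, 0, 0, 3, 0, 3, 3, 2, 1, 0, 0, 3, 2, 0, 3, 0, 1, 0, 0, 3, 3, 2, 0, 1, 0, 1], Z_6=31
gen 6: Z_6=31, draws=[2, 0, 2, 3, 3, 0, 3, 1, 3, 2, 2, 2, 3, 2, 1, 3, 1, 2, 0, 3, 0, 0, 3, 1, 2, 3, 0, 0, 0, 3, 0], offspring=[2, 0, 2, 1, 1, 0, 1, 3, 1, 2, 2, 2, 1, 2, 3, 1, 3, 2, 0, 1, 0, 0, 1, 3, 2, 1, 0, 0, 0, 1, 0], Z_7=38

38


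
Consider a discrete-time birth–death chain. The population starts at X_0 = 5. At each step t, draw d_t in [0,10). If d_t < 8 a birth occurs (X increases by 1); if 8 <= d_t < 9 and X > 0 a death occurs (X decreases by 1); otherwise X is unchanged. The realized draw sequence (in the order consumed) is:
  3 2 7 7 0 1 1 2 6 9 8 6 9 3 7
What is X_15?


16

t=0: X=5, d=3 → birth, X_1=6
t=1: X=6, d=2 → birth, X_2=7
t=2: X=7, d=7 → birth, X_3=8
t=3: X=8, d=7 → birth, X_4=9
t=4: X=9, d=0 → birth, X_5=10
t=5: X=10, d=1 → birth, X_6=11
t=6: X=11, d=1 → birth, X_7=12
t=7: X=12, d=2 → birth, X_8=13
t=8: X=13, d=6 → birth, X_9=14
t=9: X=14, d=9 → hold, X_10=14
t=10: X=14, d=8 → death, X_11=13
t=11: X=13, d=6 → birth, X_12=14
t=12: X=14, d=9 → hold, X_13=14
t=13: X=14, d=3 → birth, X_14=15
t=14: X=15, d=7 → birth, X_15=16


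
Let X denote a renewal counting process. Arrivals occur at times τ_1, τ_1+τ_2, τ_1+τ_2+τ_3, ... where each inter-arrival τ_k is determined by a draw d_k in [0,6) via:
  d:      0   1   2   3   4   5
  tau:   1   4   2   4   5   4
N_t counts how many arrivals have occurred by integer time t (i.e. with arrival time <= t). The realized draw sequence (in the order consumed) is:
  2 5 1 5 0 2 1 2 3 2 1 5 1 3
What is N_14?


4

draw d_1=2: τ_1=2, arrival time A_1=2
draw d_2=5: τ_2=4, arrival time A_2=6
draw d_3=1: τ_3=4, arrival time A_3=10
draw d_4=5: τ_4=4, arrival time A_4=14
draw d_5=0: τ_5=1, arrival time A_5=15
draw d_6=2: τ_6=2, arrival time A_6=17
draw d_7=1: τ_7=4, arrival time A_7=21
draw d_8=2: τ_8=2, arrival time A_8=23
draw d_9=3: τ_9=4, arrival time A_9=27
draw d_10=2: τ_10=2, arrival time A_10=29
draw d_11=1: τ_11=4, arrival time A_11=33
draw d_12=5: τ_12=4, arrival time A_12=37
draw d_13=1: τ_13=4, arrival time A_13=41
draw d_14=3: τ_14=4, arrival time A_14=45
N_t over t=0..14: 0:0 1:0 2:1 3:1 4:1 5:1 6:2 7:2 8:2 9:2 10:3 11:3 12:3 13:3 14:4


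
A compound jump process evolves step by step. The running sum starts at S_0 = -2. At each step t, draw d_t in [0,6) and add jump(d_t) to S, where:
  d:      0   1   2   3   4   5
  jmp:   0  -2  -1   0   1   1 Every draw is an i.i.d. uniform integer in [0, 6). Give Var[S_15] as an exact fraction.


205/12

Outcome values over d=0..5: [0, -2, -1, 0, 1, 1]
Σy = -1, Σy² = 7, M = 6
μ = -1/6 = -1/6,  σ² = 7/6 − (-1/6)² = 41/36
Independent increments: Var[S_15] = 15·σ² = 15·(41/36) = 205/12


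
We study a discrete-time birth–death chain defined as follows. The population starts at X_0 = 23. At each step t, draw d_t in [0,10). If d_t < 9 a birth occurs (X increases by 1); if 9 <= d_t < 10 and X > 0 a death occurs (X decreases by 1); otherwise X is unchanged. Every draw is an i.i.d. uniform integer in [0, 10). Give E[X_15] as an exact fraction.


X can drop by at most 1 per step and X_0 = 23 > T = 15, so X_t >= 23 − t >= 8 > 0 for every t <= 15: the floor at 0 (the 'and X > 0' condition) never binds. Hence X_15 = X_0 + Σ_{t<15} Y_t with i.i.d. increments Y_t = y(d_t) ∈ {+1, −1, 0}.
Outcome values over d=0..9: [1, 1, 1, 1, 1, 1, 1, 1, 1, -1]
Σy = 8, Σy² = 10, M = 10
μ = 8/10 = 4/5,  σ² = 10/10 − (4/5)² = 9/25
E[X_15] = 23 + 15·(4/5) = 35

35


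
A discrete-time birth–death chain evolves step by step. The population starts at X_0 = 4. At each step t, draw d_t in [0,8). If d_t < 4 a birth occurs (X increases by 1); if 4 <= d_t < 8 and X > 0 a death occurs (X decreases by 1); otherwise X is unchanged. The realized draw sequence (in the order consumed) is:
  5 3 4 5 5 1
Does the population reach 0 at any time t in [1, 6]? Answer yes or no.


t=0: X=4, d=5 → death, X_1=3
t=1: X=3, d=3 → birth, X_2=4
t=2: X=4, d=4 → death, X_3=3
t=3: X=3, d=5 → death, X_4=2
t=4: X=2, d=5 → death, X_5=1
t=5: X=1, d=1 → birth, X_6=2

no


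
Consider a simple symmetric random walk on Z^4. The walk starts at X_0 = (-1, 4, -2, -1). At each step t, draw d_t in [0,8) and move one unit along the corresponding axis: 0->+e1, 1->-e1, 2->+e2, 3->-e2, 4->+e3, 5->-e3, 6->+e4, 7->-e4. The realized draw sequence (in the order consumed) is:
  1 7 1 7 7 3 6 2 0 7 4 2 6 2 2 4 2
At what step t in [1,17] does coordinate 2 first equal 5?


t=0: X=(-1, 4, -2, -1), d=1 → -e1, X_1=(-2, 4, -2, -1)
t=1: X=(-2, 4, -2, -1), d=7 → -e4, X_2=(-2, 4, -2, -2)
t=2: X=(-2, 4, -2, -2), d=1 → -e1, X_3=(-3, 4, -2, -2)
t=3: X=(-3, 4, -2, -2), d=7 → -e4, X_4=(-3, 4, -2, -3)
t=4: X=(-3, 4, -2, -3), d=7 → -e4, X_5=(-3, 4, -2, -4)
t=5: X=(-3, 4, -2, -4), d=3 → -e2, X_6=(-3, 3, -2, -4)
t=6: X=(-3, 3, -2, -4), d=6 → +e4, X_7=(-3, 3, -2, -3)
t=7: X=(-3, 3, -2, -3), d=2 → +e2, X_8=(-3, 4, -2, -3)
t=8: X=(-3, 4, -2, -3), d=0 → +e1, X_9=(-2, 4, -2, -3)
t=9: X=(-2, 4, -2, -3), d=7 → -e4, X_10=(-2, 4, -2, -4)
t=10: X=(-2, 4, -2, -4), d=4 → +e3, X_11=(-2, 4, -1, -4)
t=11: X=(-2, 4, -1, -4), d=2 → +e2, X_12=(-2, 5, -1, -4)
t=12: X=(-2, 5, -1, -4), d=6 → +e4, X_13=(-2, 5, -1, -3)
t=13: X=(-2, 5, -1, -3), d=2 → +e2, X_14=(-2, 6, -1, -3)
t=14: X=(-2, 6, -1, -3), d=2 → +e2, X_15=(-2, 7, -1, -3)
t=15: X=(-2, 7, -1, -3), d=4 → +e3, X_16=(-2, 7, 0, -3)
t=16: X=(-2, 7, 0, -3), d=2 → +e2, X_17=(-2, 8, 0, -3)

12


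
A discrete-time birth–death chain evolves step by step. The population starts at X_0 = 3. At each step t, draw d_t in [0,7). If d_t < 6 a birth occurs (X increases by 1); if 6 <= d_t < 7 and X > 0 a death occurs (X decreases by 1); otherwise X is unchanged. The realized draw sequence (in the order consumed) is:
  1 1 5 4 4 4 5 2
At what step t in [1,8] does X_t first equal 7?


t=0: X=3, d=1 → birth, X_1=4
t=1: X=4, d=1 → birth, X_2=5
t=2: X=5, d=5 → birth, X_3=6
t=3: X=6, d=4 → birth, X_4=7
t=4: X=7, d=4 → birth, X_5=8
t=5: X=8, d=4 → birth, X_6=9
t=6: X=9, d=5 → birth, X_7=10
t=7: X=10, d=2 → birth, X_8=11

4


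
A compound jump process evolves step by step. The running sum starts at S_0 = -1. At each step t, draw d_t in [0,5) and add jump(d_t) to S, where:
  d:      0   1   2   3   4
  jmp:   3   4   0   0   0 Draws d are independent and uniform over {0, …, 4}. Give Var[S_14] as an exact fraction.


1064/25

Outcome values over d=0..4: [3, 4, 0, 0, 0]
Σy = 7, Σy² = 25, M = 5
μ = 7/5 = 7/5,  σ² = 25/5 − (7/5)² = 76/25
Independent increments: Var[S_14] = 14·σ² = 14·(76/25) = 1064/25


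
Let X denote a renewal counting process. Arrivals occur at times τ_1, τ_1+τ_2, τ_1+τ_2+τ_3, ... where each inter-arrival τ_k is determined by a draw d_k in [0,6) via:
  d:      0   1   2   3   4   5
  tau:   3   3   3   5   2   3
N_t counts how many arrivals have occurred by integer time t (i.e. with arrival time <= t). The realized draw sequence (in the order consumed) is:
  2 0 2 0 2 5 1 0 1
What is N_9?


3

draw d_1=2: τ_1=3, arrival time A_1=3
draw d_2=0: τ_2=3, arrival time A_2=6
draw d_3=2: τ_3=3, arrival time A_3=9
draw d_4=0: τ_4=3, arrival time A_4=12
draw d_5=2: τ_5=3, arrival time A_5=15
draw d_6=5: τ_6=3, arrival time A_6=18
draw d_7=1: τ_7=3, arrival time A_7=21
draw d_8=0: τ_8=3, arrival time A_8=24
draw d_9=1: τ_9=3, arrival time A_9=27
N_t over t=0..9: 0:0 1:0 2:0 3:1 4:1 5:1 6:2 7:2 8:2 9:3


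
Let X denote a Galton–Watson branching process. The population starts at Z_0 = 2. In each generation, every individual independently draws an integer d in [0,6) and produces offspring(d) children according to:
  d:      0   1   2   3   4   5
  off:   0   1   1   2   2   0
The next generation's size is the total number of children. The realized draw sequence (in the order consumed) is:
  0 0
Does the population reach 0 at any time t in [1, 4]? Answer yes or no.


gen 0: Z_0=2, draws=[0, 0], offspring=[0, 0], Z_1=0
gen 1: Z_1=0, draws=[], offspring=[], Z_2=0
gen 2: Z_2=0, draws=[], offspring=[], Z_3=0
gen 3: Z_3=0, draws=[], offspring=[], Z_4=0

yes


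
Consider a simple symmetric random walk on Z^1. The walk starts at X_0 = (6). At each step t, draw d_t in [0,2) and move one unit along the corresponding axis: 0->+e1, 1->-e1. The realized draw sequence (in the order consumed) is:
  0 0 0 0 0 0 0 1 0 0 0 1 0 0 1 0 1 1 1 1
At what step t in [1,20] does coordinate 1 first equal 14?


10

t=0: X=(6), d=0 → +e1, X_1=(7)
t=1: X=(7), d=0 → +e1, X_2=(8)
t=2: X=(8), d=0 → +e1, X_3=(9)
t=3: X=(9), d=0 → +e1, X_4=(10)
t=4: X=(10), d=0 → +e1, X_5=(11)
t=5: X=(11), d=0 → +e1, X_6=(12)
t=6: X=(12), d=0 → +e1, X_7=(13)
t=7: X=(13), d=1 → -e1, X_8=(12)
t=8: X=(12), d=0 → +e1, X_9=(13)
t=9: X=(13), d=0 → +e1, X_10=(14)
t=10: X=(14), d=0 → +e1, X_11=(15)
t=11: X=(15), d=1 → -e1, X_12=(14)
t=12: X=(14), d=0 → +e1, X_13=(15)
t=13: X=(15), d=0 → +e1, X_14=(16)
t=14: X=(16), d=1 → -e1, X_15=(15)
t=15: X=(15), d=0 → +e1, X_16=(16)
t=16: X=(16), d=1 → -e1, X_17=(15)
t=17: X=(15), d=1 → -e1, X_18=(14)
t=18: X=(14), d=1 → -e1, X_19=(13)
t=19: X=(13), d=1 → -e1, X_20=(12)


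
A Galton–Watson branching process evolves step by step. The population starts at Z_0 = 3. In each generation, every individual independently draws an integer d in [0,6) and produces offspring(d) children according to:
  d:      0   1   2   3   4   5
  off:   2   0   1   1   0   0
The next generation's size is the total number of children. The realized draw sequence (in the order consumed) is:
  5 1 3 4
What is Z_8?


0

gen 0: Z_0=3, draws=[5, 1, 3], offspring=[0, 0, 1], Z_1=1
gen 1: Z_1=1, draws=[4], offspring=[0], Z_2=0
gen 2: Z_2=0, draws=[], offspring=[], Z_3=0
gen 3: Z_3=0, draws=[], offspring=[], Z_4=0
gen 4: Z_4=0, draws=[], offspring=[], Z_5=0
gen 5: Z_5=0, draws=[], offspring=[], Z_6=0
gen 6: Z_6=0, draws=[], offspring=[], Z_7=0
gen 7: Z_7=0, draws=[], offspring=[], Z_8=0


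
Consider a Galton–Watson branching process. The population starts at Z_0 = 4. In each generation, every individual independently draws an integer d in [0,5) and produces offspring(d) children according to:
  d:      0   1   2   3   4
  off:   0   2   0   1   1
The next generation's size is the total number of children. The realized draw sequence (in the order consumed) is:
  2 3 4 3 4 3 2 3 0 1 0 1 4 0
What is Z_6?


gen 0: Z_0=4, draws=[2, 3, 4, 3], offspring=[0, 1, 1, 1], Z_1=3
gen 1: Z_1=3, draws=[4, 3, 2], offspring=[1, 1, 0], Z_2=2
gen 2: Z_2=2, draws=[3, 0], offspring=[1, 0], Z_3=1
gen 3: Z_3=1, draws=[1], offspring=[2], Z_4=2
gen 4: Z_4=2, draws=[0, 1], offspring=[0, 2], Z_5=2
gen 5: Z_5=2, draws=[4, 0], offspring=[1, 0], Z_6=1

1


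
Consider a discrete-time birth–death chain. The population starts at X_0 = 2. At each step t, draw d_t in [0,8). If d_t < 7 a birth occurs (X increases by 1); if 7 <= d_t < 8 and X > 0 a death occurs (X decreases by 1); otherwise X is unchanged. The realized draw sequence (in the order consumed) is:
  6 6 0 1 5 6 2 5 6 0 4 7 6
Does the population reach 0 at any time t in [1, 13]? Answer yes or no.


no

t=0: X=2, d=6 → birth, X_1=3
t=1: X=3, d=6 → birth, X_2=4
t=2: X=4, d=0 → birth, X_3=5
t=3: X=5, d=1 → birth, X_4=6
t=4: X=6, d=5 → birth, X_5=7
t=5: X=7, d=6 → birth, X_6=8
t=6: X=8, d=2 → birth, X_7=9
t=7: X=9, d=5 → birth, X_8=10
t=8: X=10, d=6 → birth, X_9=11
t=9: X=11, d=0 → birth, X_10=12
t=10: X=12, d=4 → birth, X_11=13
t=11: X=13, d=7 → death, X_12=12
t=12: X=12, d=6 → birth, X_13=13


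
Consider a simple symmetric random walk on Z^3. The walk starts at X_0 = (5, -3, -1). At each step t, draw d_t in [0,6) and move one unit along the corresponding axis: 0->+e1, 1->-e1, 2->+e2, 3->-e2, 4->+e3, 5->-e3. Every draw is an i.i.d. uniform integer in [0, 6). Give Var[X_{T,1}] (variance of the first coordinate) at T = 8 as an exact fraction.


8/3

Outcome values over d=0..5: [1, -1, 0, 0, 0, 0]
Σy = 0, Σy² = 2, M = 6
μ = 0/6 = 0,  σ² = 2/6 − (0)² = 1/3
Independent increments: Var[X_8] = 8·σ² = 8·(1/3) = 8/3


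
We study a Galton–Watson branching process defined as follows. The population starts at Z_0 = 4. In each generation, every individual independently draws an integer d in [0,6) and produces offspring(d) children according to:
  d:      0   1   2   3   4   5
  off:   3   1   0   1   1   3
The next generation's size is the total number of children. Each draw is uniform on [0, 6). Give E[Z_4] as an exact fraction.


Outcome values over d=0..5: [3, 1, 0, 1, 1, 3]
Σy = 9, Σy² = 21, M = 6
μ = 9/6 = 3/2,  σ² = 21/6 − (3/2)² = 5/4
E[Z_0] = 4
E[Z_1] = 3/2·E[Z_0] = 6
E[Z_2] = 3/2·E[Z_1] = 9
E[Z_3] = 3/2·E[Z_2] = 27/2
E[Z_4] = 3/2·E[Z_3] = 81/4

81/4


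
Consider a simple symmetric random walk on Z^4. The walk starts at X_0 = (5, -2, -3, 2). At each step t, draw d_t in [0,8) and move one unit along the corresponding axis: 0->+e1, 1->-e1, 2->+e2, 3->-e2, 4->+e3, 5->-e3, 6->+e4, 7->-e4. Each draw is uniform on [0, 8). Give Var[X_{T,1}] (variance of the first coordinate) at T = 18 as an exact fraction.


Outcome values over d=0..7: [1, -1, 0, 0, 0, 0, 0, 0]
Σy = 0, Σy² = 2, M = 8
μ = 0/8 = 0,  σ² = 2/8 − (0)² = 1/4
Independent increments: Var[X_18] = 18·σ² = 18·(1/4) = 9/2

9/2


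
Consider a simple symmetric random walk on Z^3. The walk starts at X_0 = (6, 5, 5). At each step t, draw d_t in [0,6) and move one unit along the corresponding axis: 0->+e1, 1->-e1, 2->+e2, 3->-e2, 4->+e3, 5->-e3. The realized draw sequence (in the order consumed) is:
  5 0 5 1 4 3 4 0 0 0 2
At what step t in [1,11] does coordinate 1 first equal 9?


10

t=0: X=(6, 5, 5), d=5 → -e3, X_1=(6, 5, 4)
t=1: X=(6, 5, 4), d=0 → +e1, X_2=(7, 5, 4)
t=2: X=(7, 5, 4), d=5 → -e3, X_3=(7, 5, 3)
t=3: X=(7, 5, 3), d=1 → -e1, X_4=(6, 5, 3)
t=4: X=(6, 5, 3), d=4 → +e3, X_5=(6, 5, 4)
t=5: X=(6, 5, 4), d=3 → -e2, X_6=(6, 4, 4)
t=6: X=(6, 4, 4), d=4 → +e3, X_7=(6, 4, 5)
t=7: X=(6, 4, 5), d=0 → +e1, X_8=(7, 4, 5)
t=8: X=(7, 4, 5), d=0 → +e1, X_9=(8, 4, 5)
t=9: X=(8, 4, 5), d=0 → +e1, X_10=(9, 4, 5)
t=10: X=(9, 4, 5), d=2 → +e2, X_11=(9, 5, 5)


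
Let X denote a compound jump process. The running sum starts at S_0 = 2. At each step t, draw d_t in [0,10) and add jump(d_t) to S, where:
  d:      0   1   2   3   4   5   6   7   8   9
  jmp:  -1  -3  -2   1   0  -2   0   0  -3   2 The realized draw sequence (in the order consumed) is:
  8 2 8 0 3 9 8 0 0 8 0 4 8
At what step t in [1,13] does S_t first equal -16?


13

t=0: S=2, d=8, jump=-3, S_1=-1
t=1: S=-1, d=2, jump=-2, S_2=-3
t=2: S=-3, d=8, jump=-3, S_3=-6
t=3: S=-6, d=0, jump=-1, S_4=-7
t=4: S=-7, d=3, jump=1, S_5=-6
t=5: S=-6, d=9, jump=2, S_6=-4
t=6: S=-4, d=8, jump=-3, S_7=-7
t=7: S=-7, d=0, jump=-1, S_8=-8
t=8: S=-8, d=0, jump=-1, S_9=-9
t=9: S=-9, d=8, jump=-3, S_10=-12
t=10: S=-12, d=0, jump=-1, S_11=-13
t=11: S=-13, d=4, jump=0, S_12=-13
t=12: S=-13, d=8, jump=-3, S_13=-16


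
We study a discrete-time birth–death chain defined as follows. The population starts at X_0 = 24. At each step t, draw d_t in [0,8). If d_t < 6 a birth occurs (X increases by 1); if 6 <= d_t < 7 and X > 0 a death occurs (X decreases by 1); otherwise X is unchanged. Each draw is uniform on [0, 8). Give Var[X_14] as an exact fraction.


X can drop by at most 1 per step and X_0 = 24 > T = 14, so X_t >= 24 − t >= 10 > 0 for every t <= 14: the floor at 0 (the 'and X > 0' condition) never binds. Hence X_14 = X_0 + Σ_{t<14} Y_t with i.i.d. increments Y_t = y(d_t) ∈ {+1, −1, 0}.
Outcome values over d=0..7: [1, 1, 1, 1, 1, 1, -1, 0]
Σy = 5, Σy² = 7, M = 8
μ = 5/8 = 5/8,  σ² = 7/8 − (5/8)² = 31/64
Independent increments: Var[X_14] = 14·σ² = 14·(31/64) = 217/32

217/32


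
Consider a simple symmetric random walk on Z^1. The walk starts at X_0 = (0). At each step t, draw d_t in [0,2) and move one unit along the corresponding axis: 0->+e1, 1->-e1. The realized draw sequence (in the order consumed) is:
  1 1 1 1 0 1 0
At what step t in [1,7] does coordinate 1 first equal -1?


t=0: X=(0), d=1 → -e1, X_1=(-1)
t=1: X=(-1), d=1 → -e1, X_2=(-2)
t=2: X=(-2), d=1 → -e1, X_3=(-3)
t=3: X=(-3), d=1 → -e1, X_4=(-4)
t=4: X=(-4), d=0 → +e1, X_5=(-3)
t=5: X=(-3), d=1 → -e1, X_6=(-4)
t=6: X=(-4), d=0 → +e1, X_7=(-3)

1


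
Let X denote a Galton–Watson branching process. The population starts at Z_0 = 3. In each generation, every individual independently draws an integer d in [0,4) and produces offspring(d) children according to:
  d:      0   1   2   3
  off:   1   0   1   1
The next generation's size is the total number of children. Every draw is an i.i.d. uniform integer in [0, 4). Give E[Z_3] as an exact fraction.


Outcome values over d=0..3: [1, 0, 1, 1]
Σy = 3, Σy² = 3, M = 4
μ = 3/4 = 3/4,  σ² = 3/4 − (3/4)² = 3/16
E[Z_0] = 3
E[Z_1] = 3/4·E[Z_0] = 9/4
E[Z_2] = 3/4·E[Z_1] = 27/16
E[Z_3] = 3/4·E[Z_2] = 81/64

81/64


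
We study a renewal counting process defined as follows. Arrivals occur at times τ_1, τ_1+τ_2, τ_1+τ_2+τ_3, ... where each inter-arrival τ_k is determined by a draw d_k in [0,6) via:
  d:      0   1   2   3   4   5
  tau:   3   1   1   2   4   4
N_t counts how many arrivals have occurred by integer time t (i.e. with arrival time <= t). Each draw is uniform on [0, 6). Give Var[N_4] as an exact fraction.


Inter-arrival values over d=0..5: [3, 1, 1, 2, 4, 4]
Each d has probability 1/6, so the pmf of τ is: f(1) = 1/3, f(2) = 1/6, f(3) = 1/6, f(4) = 1/3
Let p_n(j) = P(N_n = j), with p_0 = [1]. Condition on τ_1: p_n(0) = P(τ > n), and for j >= 1, p_n(j) = Σ_{k<=n} f(k)·p_{n−k}(j−1)
p_1 = [2/3, 1/3]  (j = 0..1)
p_2 = [1/2, 7/18, 1/9]  (j = 0..2)
p_3 = [1/3, 4/9, 5/27, 1/27]  (j = 0..3)
p_4 = [0, 23/36, 29/108, 13/162, 1/81]  (j = 0..4)
E[N_4] = Σ j·p_4(j) = 475/324;  E[N_4²] = Σ j²·p_4(j) = 853/324
Var[N_4] = 853/324 − (475/324)² = 50747/104976

50747/104976


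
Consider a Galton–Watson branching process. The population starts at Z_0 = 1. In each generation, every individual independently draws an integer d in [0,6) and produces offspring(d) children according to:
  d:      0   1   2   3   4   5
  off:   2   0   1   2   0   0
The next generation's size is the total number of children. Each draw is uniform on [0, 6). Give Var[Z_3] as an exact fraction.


65975/46656

Outcome values over d=0..5: [2, 0, 1, 2, 0, 0]
Σy = 5, Σy² = 9, M = 6
μ = 5/6 = 5/6,  σ² = 9/6 − (5/6)² = 29/36
V_0 = 0, E_0 = 1
V_1 = 29/36·E_0 + (5/6)²·V_0 = 29/36;  E_1 = 5/6
V_2 = 29/36·E_1 + (5/6)²·V_1 = 1595/1296;  E_2 = 25/36
V_3 = 29/36·E_2 + (5/6)²·V_2 = 65975/46656;  E_3 = 125/216


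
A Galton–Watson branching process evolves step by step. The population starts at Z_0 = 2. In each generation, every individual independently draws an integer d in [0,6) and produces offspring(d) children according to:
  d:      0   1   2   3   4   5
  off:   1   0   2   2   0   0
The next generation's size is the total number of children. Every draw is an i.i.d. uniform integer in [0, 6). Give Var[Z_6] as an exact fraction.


2812184375/1088391168

Outcome values over d=0..5: [1, 0, 2, 2, 0, 0]
Σy = 5, Σy² = 9, M = 6
μ = 5/6 = 5/6,  σ² = 9/6 − (5/6)² = 29/36
V_0 = 0, E_0 = 2
V_1 = 29/36·E_0 + (5/6)²·V_0 = 29/18;  E_1 = 5/3
V_2 = 29/36·E_1 + (5/6)²·V_1 = 1595/648;  E_2 = 25/18
V_3 = 29/36·E_2 + (5/6)²·V_2 = 65975/23328;  E_3 = 125/108
V_4 = 29/36·E_3 + (5/6)²·V_3 = 2432375/839808;  E_4 = 625/648
V_5 = 29/36·E_4 + (5/6)²·V_4 = 84299375/30233088;  E_5 = 3125/3888
V_6 = 29/36·E_5 + (5/6)²·V_5 = 2812184375/1088391168;  E_6 = 15625/23328


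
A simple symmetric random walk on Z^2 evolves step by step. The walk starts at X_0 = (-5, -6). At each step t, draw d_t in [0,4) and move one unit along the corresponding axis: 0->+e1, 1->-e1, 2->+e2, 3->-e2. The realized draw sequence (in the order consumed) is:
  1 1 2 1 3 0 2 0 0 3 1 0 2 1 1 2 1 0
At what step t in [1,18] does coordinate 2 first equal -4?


16

t=0: X=(-5, -6), d=1 → -e1, X_1=(-6, -6)
t=1: X=(-6, -6), d=1 → -e1, X_2=(-7, -6)
t=2: X=(-7, -6), d=2 → +e2, X_3=(-7, -5)
t=3: X=(-7, -5), d=1 → -e1, X_4=(-8, -5)
t=4: X=(-8, -5), d=3 → -e2, X_5=(-8, -6)
t=5: X=(-8, -6), d=0 → +e1, X_6=(-7, -6)
t=6: X=(-7, -6), d=2 → +e2, X_7=(-7, -5)
t=7: X=(-7, -5), d=0 → +e1, X_8=(-6, -5)
t=8: X=(-6, -5), d=0 → +e1, X_9=(-5, -5)
t=9: X=(-5, -5), d=3 → -e2, X_10=(-5, -6)
t=10: X=(-5, -6), d=1 → -e1, X_11=(-6, -6)
t=11: X=(-6, -6), d=0 → +e1, X_12=(-5, -6)
t=12: X=(-5, -6), d=2 → +e2, X_13=(-5, -5)
t=13: X=(-5, -5), d=1 → -e1, X_14=(-6, -5)
t=14: X=(-6, -5), d=1 → -e1, X_15=(-7, -5)
t=15: X=(-7, -5), d=2 → +e2, X_16=(-7, -4)
t=16: X=(-7, -4), d=1 → -e1, X_17=(-8, -4)
t=17: X=(-8, -4), d=0 → +e1, X_18=(-7, -4)


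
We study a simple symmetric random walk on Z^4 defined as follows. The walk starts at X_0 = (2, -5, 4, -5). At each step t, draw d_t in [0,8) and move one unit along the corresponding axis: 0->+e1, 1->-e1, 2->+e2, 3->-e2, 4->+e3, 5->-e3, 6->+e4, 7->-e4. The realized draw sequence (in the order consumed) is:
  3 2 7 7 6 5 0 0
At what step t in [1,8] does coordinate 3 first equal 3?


t=0: X=(2, -5, 4, -5), d=3 → -e2, X_1=(2, -6, 4, -5)
t=1: X=(2, -6, 4, -5), d=2 → +e2, X_2=(2, -5, 4, -5)
t=2: X=(2, -5, 4, -5), d=7 → -e4, X_3=(2, -5, 4, -6)
t=3: X=(2, -5, 4, -6), d=7 → -e4, X_4=(2, -5, 4, -7)
t=4: X=(2, -5, 4, -7), d=6 → +e4, X_5=(2, -5, 4, -6)
t=5: X=(2, -5, 4, -6), d=5 → -e3, X_6=(2, -5, 3, -6)
t=6: X=(2, -5, 3, -6), d=0 → +e1, X_7=(3, -5, 3, -6)
t=7: X=(3, -5, 3, -6), d=0 → +e1, X_8=(4, -5, 3, -6)

6


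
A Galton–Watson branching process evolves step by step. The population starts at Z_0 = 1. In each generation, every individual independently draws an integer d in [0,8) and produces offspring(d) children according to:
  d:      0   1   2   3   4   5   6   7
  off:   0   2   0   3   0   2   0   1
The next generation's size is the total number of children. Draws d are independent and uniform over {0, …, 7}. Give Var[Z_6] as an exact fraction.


15/2

Outcome values over d=0..7: [0, 2, 0, 3, 0, 2, 0, 1]
Σy = 8, Σy² = 18, M = 8
μ = 8/8 = 1,  σ² = 18/8 − (1)² = 5/4
V_0 = 0, E_0 = 1
V_1 = 5/4·E_0 + (1)²·V_0 = 5/4;  E_1 = 1
V_2 = 5/4·E_1 + (1)²·V_1 = 5/2;  E_2 = 1
V_3 = 5/4·E_2 + (1)²·V_2 = 15/4;  E_3 = 1
V_4 = 5/4·E_3 + (1)²·V_3 = 5;  E_4 = 1
V_5 = 5/4·E_4 + (1)²·V_4 = 25/4;  E_5 = 1
V_6 = 5/4·E_5 + (1)²·V_5 = 15/2;  E_6 = 1
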